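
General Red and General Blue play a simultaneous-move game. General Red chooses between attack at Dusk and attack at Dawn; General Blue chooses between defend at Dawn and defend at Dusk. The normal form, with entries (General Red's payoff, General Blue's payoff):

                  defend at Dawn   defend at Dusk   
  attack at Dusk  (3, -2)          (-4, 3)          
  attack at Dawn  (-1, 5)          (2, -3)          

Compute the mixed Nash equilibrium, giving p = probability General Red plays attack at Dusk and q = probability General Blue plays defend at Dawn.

In a mixed equilibrium General Blue is indifferent between defend at Dawn and defend at Dusk; this condition fixes p.
  General Blue's payoff to defend at Dawn: p·(-2) + (1−p)·5 = -7p + 5
  General Blue's payoff to defend at Dusk: p·3 + (1−p)·(-3) = 6p - 3
  -7p + 5 = 6p - 3  ⇒  -13p = -8  ⇒  p = 8/13.
Set General Red's expected payoff from attack at Dusk equal to that from attack at Dawn:
  General Red's expected payoff from attack at Dusk: q·3 + (1−q)·(-4) = 7q - 4
  General Red's expected payoff from attack at Dawn: q·(-1) + (1−q)·2 = -3q + 2
  7q - 4 = -3q + 2  ⇒  10q = 6  ⇒  q = 3/5.

p = 8/13, q = 3/5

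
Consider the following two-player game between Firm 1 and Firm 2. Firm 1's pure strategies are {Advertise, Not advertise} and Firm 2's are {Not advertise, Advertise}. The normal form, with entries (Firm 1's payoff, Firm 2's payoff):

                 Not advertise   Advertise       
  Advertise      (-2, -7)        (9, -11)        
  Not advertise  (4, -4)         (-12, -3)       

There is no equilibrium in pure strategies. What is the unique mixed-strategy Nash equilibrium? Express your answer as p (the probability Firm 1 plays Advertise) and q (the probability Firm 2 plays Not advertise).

Firm 2's indifference between Not advertise and Advertise determines Firm 1's mixing probability p:
  Firm 2's payoff from Not advertise: p·(-7) + (1−p)·(-4) = -3p - 4
  Firm 2's payoff from Advertise: p·(-11) + (1−p)·(-3) = -8p - 3
  -3p - 4 = -8p - 3  ⇒  5p = 1  ⇒  p = 1/5.
For Firm 1 to be willing to mix, Firm 1 must be indifferent between Advertise and Not advertise, which pins down Firm 2's mix.
  Firm 1's expected payoff from Advertise: q·(-2) + (1−q)·9 = -11q + 9
  Firm 1's expected payoff from Not advertise: q·4 + (1−q)·(-12) = 16q - 12
  -11q + 9 = 16q - 12  ⇒  -27q = -21  ⇒  q = 7/9.

p = 1/5, q = 7/9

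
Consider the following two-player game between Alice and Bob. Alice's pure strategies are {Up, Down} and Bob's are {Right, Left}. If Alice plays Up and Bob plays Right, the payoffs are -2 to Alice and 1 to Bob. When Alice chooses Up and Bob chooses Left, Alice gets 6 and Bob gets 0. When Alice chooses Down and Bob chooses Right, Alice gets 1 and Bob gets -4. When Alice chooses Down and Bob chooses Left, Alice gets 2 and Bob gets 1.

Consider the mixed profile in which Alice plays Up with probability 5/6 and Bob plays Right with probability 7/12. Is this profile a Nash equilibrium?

Given Bob's mix q = 7/12, Alice's payoff from Up is 4/3 but from Down is 17/12. Alice strictly prefers Down, so Alice would not mix.
So the proposed profile is not a Nash equilibrium.

No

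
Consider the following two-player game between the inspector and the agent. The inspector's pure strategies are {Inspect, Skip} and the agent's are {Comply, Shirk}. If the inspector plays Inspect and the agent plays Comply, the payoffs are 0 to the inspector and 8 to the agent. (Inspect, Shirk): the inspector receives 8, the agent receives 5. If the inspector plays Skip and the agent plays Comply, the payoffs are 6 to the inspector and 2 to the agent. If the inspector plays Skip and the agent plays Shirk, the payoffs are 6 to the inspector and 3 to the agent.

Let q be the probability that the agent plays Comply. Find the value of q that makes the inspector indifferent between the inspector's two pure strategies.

The agent's mix must leave the inspector indifferent between Inspect and Skip.
  the inspector's expected payoff from Inspect: q·0 + (1−q)·8 = -8q + 8
  the inspector's expected payoff from Skip: q·6 + (1−q)·6 = 6
  -8q + 8 = 6  ⇒  -8q = -2  ⇒  q = 1/4.

q = 1/4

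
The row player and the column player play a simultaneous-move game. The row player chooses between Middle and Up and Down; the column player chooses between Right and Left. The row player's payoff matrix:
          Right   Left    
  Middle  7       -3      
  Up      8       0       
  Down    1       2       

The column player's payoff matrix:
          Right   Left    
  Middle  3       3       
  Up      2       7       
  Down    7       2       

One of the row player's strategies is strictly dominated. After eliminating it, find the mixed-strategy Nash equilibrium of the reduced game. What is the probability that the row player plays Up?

p = 1/2

The row player's strategy Middle is strictly dominated by Up: 8 > 7 and 0 > -3. Eliminate Middle.
The row player's mix must leave the column player indifferent between Right and Left.
  the column player's expected payoff from Right: p·2 + (1−p)·7 = -5p + 7
  the column player's expected payoff from Left: p·7 + (1−p)·2 = 5p + 2
  -5p + 7 = 5p + 2  ⇒  -10p = -5  ⇒  p = 1/2.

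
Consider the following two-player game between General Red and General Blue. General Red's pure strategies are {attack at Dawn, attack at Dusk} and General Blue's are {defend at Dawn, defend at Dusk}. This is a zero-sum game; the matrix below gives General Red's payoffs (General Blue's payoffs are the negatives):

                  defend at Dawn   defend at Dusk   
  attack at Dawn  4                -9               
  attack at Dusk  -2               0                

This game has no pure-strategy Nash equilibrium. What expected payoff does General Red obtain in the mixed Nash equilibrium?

-6/5

General Blue's mix must leave General Red indifferent between attack at Dawn and attack at Dusk.
  General Red's expected payoff from attack at Dawn: q·4 + (1−q)·(-9) = 13q - 9
  General Red's expected payoff from attack at Dusk: q·(-2) + (1−q)·0 = -2q
  13q - 9 = -2q  ⇒  15q = 9  ⇒  q = 3/5.
At equilibrium General Red is indifferent across rows, so General Red's payoff equals the payoff from attack at Dawn: (3/5)·4 + (2/5)·(-9) = -6/5.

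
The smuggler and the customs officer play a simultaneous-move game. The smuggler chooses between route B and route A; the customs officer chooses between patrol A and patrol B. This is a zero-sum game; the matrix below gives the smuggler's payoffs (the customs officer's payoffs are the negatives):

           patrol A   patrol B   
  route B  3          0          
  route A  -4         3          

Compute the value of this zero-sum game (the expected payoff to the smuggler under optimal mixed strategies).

v = 9/10

In a mixed equilibrium the smuggler is indifferent between route B and route A; this condition fixes q.
  the smuggler's payoff to route B: q·3 + (1−q)·0 = 3q
  the smuggler's payoff to route A: q·(-4) + (1−q)·3 = -7q + 3
  3q = -7q + 3  ⇒  10q = 3  ⇒  q = 3/10.
The value is the smuggler's expected payoff against this mix (using route B): (3/10)·3 + (7/10)·0 = 9/10.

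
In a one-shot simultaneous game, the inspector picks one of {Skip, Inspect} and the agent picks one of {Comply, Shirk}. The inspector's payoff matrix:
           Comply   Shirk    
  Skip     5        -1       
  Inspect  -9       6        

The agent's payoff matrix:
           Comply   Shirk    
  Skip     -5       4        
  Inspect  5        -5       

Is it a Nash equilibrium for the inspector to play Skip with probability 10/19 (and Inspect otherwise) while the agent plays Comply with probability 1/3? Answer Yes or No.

Check the agent's indifference given the inspector's mix p = 10/19:
  payoff from Comply = -5/19; payoff from Shirk = -5/19 — equal.
Check the inspector's indifference given the agent's mix q = 1/3:
  payoff from Skip = 1; payoff from Inspect = 1 — equal.
Both players are indifferent, so neither can profitably deviate.

Yes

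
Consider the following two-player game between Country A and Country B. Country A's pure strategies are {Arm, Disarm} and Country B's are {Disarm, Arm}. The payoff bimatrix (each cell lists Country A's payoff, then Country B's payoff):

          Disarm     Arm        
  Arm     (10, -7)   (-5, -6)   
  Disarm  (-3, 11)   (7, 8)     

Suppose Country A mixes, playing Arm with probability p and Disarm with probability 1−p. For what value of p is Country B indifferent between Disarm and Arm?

Country B's indifference between Disarm and Arm determines Country A's mixing probability p:
  Country B's payoff from Disarm: p·(-7) + (1−p)·11 = -18p + 11
  Country B's payoff from Arm: p·(-6) + (1−p)·8 = -14p + 8
  -18p + 11 = -14p + 8  ⇒  -4p = -3  ⇒  p = 3/4.

p = 3/4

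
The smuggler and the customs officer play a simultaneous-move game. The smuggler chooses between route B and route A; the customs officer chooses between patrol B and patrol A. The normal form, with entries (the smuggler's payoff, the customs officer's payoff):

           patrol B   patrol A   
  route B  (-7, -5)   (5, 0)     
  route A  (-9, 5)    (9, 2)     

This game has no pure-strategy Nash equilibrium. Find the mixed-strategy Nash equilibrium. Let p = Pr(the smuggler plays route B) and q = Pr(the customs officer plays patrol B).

The customs officer's indifference between patrol B and patrol A determines the smuggler's mixing probability p:
  the customs officer's expected payoff from patrol B: p·(-5) + (1−p)·5 = -10p + 5
  the customs officer's expected payoff from patrol A: p·0 + (1−p)·2 = -2p + 2
  -10p + 5 = -2p + 2  ⇒  -8p = -3  ⇒  p = 3/8.
The customs officer's mix must leave the smuggler indifferent between route B and route A.
  the smuggler's payoff to route B: q·(-7) + (1−q)·5 = -12q + 5
  the smuggler's payoff to route A: q·(-9) + (1−q)·9 = -18q + 9
  -12q + 5 = -18q + 9  ⇒  6q = 4  ⇒  q = 2/3.

p = 3/8, q = 2/3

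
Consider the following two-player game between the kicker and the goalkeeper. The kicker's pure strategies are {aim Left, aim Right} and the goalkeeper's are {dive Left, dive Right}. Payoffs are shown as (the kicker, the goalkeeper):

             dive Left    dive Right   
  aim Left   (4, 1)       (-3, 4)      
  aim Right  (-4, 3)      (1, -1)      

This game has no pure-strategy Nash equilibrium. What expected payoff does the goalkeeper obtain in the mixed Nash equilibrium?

13/7

The kicker's mix must leave the goalkeeper indifferent between dive Left and dive Right.
  the goalkeeper's expected payoff from dive Left: p·1 + (1−p)·3 = -2p + 3
  the goalkeeper's expected payoff from dive Right: p·4 + (1−p)·(-1) = 5p - 1
  -2p + 3 = 5p - 1  ⇒  -7p = -4  ⇒  p = 4/7.
At equilibrium the goalkeeper is indifferent across columns, so the goalkeeper's payoff equals the payoff from dive Left: (4/7)·1 + (3/7)·3 = 13/7.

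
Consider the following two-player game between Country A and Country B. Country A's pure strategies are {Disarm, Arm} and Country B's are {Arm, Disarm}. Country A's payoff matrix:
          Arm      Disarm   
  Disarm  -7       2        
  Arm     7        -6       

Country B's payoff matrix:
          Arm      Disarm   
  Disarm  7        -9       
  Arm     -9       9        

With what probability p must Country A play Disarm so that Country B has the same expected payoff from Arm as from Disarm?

Country B's indifference between Arm and Disarm determines Country A's mixing probability p:
  Country B's payoff from Arm: p·7 + (1−p)·(-9) = 16p - 9
  Country B's payoff from Disarm: p·(-9) + (1−p)·9 = -18p + 9
  16p - 9 = -18p + 9  ⇒  34p = 18  ⇒  p = 9/17.

p = 9/17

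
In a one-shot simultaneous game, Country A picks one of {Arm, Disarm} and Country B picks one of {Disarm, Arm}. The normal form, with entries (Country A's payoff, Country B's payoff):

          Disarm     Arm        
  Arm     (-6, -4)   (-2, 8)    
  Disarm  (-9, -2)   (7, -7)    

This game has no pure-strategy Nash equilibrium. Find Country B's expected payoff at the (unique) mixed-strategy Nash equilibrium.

-44/17

For Country B to be willing to mix, Country B must be indifferent between Disarm and Arm, which pins down Country A's mix.
  Country B's payoff to Disarm: p·(-4) + (1−p)·(-2) = -2p - 2
  Country B's payoff to Arm: p·8 + (1−p)·(-7) = 15p - 7
  -2p - 2 = 15p - 7  ⇒  -17p = -5  ⇒  p = 5/17.
At equilibrium Country B is indifferent across columns, so Country B's payoff equals the payoff from Disarm: (5/17)·(-4) + (12/17)·(-2) = -44/17.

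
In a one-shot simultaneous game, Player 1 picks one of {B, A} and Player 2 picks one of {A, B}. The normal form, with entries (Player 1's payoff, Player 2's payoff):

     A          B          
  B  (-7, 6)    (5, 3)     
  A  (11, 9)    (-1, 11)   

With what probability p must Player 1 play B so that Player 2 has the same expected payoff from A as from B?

Player 1's mix must leave Player 2 indifferent between A and B.
  Player 2's expected payoff from A: p·6 + (1−p)·9 = -3p + 9
  Player 2's expected payoff from B: p·3 + (1−p)·11 = -8p + 11
  -3p + 9 = -8p + 11  ⇒  5p = 2  ⇒  p = 2/5.

p = 2/5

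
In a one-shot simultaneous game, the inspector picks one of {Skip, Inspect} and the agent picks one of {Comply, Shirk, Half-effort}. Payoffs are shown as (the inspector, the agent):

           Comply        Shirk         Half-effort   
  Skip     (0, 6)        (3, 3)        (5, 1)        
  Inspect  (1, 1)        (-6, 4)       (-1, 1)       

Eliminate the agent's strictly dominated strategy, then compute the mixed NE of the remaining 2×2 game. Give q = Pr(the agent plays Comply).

The agent's strategy Half-effort is strictly dominated by Shirk: 3 > 1 and 4 > 1. Eliminate Half-effort.
Set the inspector's expected payoff from Skip equal to that from Inspect:
  the inspector's expected payoff from Skip: q·0 + (1−q)·3 = -3q + 3
  the inspector's expected payoff from Inspect: q·1 + (1−q)·(-6) = 7q - 6
  -3q + 3 = 7q - 6  ⇒  -10q = -9  ⇒  q = 9/10.

q = 9/10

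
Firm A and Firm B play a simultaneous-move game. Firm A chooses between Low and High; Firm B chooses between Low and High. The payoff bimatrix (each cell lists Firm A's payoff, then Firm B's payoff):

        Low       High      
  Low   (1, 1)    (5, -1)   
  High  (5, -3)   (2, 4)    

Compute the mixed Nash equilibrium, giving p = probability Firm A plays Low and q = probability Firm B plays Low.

p = 7/9, q = 3/7

Firm B's indifference between Low and High determines Firm A's mixing probability p:
  Firm B's payoff from Low: p·1 + (1−p)·(-3) = 4p - 3
  Firm B's payoff from High: p·(-1) + (1−p)·4 = -5p + 4
  4p - 3 = -5p + 4  ⇒  9p = 7  ⇒  p = 7/9.
Firm A's indifference between Low and High determines Firm B's mixing probability q:
  Firm A's payoff to Low: q·1 + (1−q)·5 = -4q + 5
  Firm A's payoff to High: q·5 + (1−q)·2 = 3q + 2
  -4q + 5 = 3q + 2  ⇒  -7q = -3  ⇒  q = 3/7.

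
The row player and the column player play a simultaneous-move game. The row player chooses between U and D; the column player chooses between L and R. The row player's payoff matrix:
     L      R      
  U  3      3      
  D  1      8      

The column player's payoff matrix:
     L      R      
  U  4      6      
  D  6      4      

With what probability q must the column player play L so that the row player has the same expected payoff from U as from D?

In a mixed equilibrium the row player is indifferent between U and D; this condition fixes q.
  the row player's expected payoff from U: q·3 + (1−q)·3 = 3
  the row player's expected payoff from D: q·1 + (1−q)·8 = -7q + 8
  3 = -7q + 8  ⇒  7q = 5  ⇒  q = 5/7.

q = 5/7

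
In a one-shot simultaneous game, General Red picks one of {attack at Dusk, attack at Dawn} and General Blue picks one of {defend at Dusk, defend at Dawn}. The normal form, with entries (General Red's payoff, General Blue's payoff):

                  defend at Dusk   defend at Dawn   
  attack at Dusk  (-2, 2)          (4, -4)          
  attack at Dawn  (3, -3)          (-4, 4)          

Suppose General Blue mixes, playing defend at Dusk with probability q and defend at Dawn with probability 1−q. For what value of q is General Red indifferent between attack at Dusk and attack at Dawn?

q = 8/13

In a mixed equilibrium General Red is indifferent between attack at Dusk and attack at Dawn; this condition fixes q.
  General Red's payoff from attack at Dusk: q·(-2) + (1−q)·4 = -6q + 4
  General Red's payoff from attack at Dawn: q·3 + (1−q)·(-4) = 7q - 4
  -6q + 4 = 7q - 4  ⇒  -13q = -8  ⇒  q = 8/13.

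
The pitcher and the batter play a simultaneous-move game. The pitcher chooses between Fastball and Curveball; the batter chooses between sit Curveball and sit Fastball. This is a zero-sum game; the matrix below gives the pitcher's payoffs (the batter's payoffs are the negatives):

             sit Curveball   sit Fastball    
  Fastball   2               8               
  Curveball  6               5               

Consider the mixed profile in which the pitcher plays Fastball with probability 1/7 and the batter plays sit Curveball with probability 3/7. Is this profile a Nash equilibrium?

Yes

Check the batter's indifference given the pitcher's mix p = 1/7:
  payoff from sit Curveball = -38/7; payoff from sit Fastball = -38/7 — equal.
Check the pitcher's indifference given the batter's mix q = 3/7:
  payoff from Fastball = 38/7; payoff from Curveball = 38/7 — equal.
Both players are indifferent, so neither can profitably deviate.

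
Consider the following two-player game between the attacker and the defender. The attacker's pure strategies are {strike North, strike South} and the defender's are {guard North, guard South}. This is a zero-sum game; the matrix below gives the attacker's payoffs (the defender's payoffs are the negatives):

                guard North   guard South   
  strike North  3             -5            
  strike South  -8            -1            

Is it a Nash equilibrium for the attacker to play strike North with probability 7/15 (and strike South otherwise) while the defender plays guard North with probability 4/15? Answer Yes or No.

Yes

Check the defender's indifference given the attacker's mix p = 7/15:
  payoff from guard North = 43/15; payoff from guard South = 43/15 — equal.
Check the attacker's indifference given the defender's mix q = 4/15:
  payoff from strike North = -43/15; payoff from strike South = -43/15 — equal.
Both players are indifferent, so neither can profitably deviate.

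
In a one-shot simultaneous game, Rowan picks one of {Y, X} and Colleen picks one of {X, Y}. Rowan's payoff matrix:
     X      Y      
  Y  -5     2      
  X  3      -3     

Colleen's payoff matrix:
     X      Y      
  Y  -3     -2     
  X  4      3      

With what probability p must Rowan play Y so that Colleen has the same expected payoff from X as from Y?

p = 1/2

For Colleen to be willing to mix, Colleen must be indifferent between X and Y, which pins down Rowan's mix.
  Colleen's payoff from X: p·(-3) + (1−p)·4 = -7p + 4
  Colleen's payoff from Y: p·(-2) + (1−p)·3 = -5p + 3
  -7p + 4 = -5p + 3  ⇒  -2p = -1  ⇒  p = 1/2.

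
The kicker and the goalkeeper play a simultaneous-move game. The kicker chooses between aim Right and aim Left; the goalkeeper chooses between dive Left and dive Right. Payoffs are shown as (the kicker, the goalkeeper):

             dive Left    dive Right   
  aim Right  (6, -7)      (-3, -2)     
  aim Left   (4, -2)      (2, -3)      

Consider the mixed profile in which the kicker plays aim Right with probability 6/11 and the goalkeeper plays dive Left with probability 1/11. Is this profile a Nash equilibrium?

No

Given the kicker's mix p = 6/11, the goalkeeper's payoff from dive Left is -52/11 but from dive Right is -27/11. The goalkeeper strictly prefers dive Right, so the goalkeeper would not mix.
So the proposed profile is not a Nash equilibrium.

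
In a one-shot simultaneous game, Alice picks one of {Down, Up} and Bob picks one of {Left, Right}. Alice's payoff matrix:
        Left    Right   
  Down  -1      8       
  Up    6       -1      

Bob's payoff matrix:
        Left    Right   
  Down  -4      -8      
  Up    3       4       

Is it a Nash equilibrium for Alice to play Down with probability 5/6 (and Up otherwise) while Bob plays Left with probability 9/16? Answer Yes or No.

No

Given Alice's mix p = 5/6, Bob's payoff from Left is -17/6 but from Right is -6. Bob strictly prefers Left, so Bob would not mix.
So the proposed profile is not a Nash equilibrium.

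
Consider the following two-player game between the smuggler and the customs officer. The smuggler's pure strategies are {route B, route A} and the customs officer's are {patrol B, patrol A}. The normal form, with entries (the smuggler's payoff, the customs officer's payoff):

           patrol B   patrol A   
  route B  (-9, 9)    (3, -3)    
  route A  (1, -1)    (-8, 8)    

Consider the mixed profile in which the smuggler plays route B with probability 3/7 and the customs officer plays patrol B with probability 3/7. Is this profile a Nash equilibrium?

Given the customs officer's mix q = 3/7, the smuggler's payoff from route B is -15/7 but from route A is -29/7. The smuggler strictly prefers route B, so the smuggler would not mix.
So the proposed profile is not a Nash equilibrium.

No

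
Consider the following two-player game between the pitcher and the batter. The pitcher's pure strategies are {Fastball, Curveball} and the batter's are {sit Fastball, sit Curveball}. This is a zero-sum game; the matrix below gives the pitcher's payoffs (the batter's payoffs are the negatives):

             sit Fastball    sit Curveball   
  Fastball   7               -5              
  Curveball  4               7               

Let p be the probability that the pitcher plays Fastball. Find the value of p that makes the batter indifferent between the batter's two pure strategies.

p = 1/5

For the batter to be willing to mix, the batter must be indifferent between sit Fastball and sit Curveball, which pins down the pitcher's mix.
  the batter's expected payoff from sit Fastball: p·(-7) + (1−p)·(-4) = -3p - 4
  the batter's expected payoff from sit Curveball: p·5 + (1−p)·(-7) = 12p - 7
  -3p - 4 = 12p - 7  ⇒  -15p = -3  ⇒  p = 1/5.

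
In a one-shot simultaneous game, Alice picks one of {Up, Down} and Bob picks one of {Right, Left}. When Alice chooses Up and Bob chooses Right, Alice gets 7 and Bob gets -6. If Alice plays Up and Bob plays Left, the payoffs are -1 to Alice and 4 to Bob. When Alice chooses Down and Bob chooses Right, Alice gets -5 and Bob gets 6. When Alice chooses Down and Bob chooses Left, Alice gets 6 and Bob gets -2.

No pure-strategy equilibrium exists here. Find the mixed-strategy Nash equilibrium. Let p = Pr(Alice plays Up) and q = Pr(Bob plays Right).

p = 4/9, q = 7/19

Bob's indifference between Right and Left determines Alice's mixing probability p:
  Bob's payoff from Right: p·(-6) + (1−p)·6 = -12p + 6
  Bob's payoff from Left: p·4 + (1−p)·(-2) = 6p - 2
  -12p + 6 = 6p - 2  ⇒  -18p = -8  ⇒  p = 4/9.
Alice's indifference between Up and Down determines Bob's mixing probability q:
  Alice's expected payoff from Up: q·7 + (1−q)·(-1) = 8q - 1
  Alice's expected payoff from Down: q·(-5) + (1−q)·6 = -11q + 6
  8q - 1 = -11q + 6  ⇒  19q = 7  ⇒  q = 7/19.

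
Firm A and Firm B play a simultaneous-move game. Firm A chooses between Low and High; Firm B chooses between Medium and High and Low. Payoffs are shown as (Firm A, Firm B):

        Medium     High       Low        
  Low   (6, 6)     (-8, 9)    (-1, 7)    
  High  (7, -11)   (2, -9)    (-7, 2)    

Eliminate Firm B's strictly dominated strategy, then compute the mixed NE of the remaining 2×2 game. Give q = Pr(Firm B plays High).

q = 3/8

Firm B's strategy Medium is strictly dominated by High: 9 > 6 and -9 > -11. Eliminate Medium.
Firm A's indifference between Low and High determines Firm B's mixing probability q:
  Firm A's payoff from Low: q·(-8) + (1−q)·(-1) = -7q - 1
  Firm A's payoff from High: q·2 + (1−q)·(-7) = 9q - 7
  -7q - 1 = 9q - 7  ⇒  -16q = -6  ⇒  q = 3/8.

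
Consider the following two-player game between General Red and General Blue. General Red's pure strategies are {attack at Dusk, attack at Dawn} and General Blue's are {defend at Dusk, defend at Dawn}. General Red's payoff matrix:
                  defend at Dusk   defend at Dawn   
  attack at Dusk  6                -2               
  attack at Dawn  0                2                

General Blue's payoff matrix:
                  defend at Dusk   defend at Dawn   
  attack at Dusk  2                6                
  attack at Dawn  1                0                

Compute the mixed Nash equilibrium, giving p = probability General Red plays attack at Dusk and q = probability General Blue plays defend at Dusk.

General Blue's indifference between defend at Dusk and defend at Dawn determines General Red's mixing probability p:
  General Blue's payoff to defend at Dusk: p·2 + (1−p)·1 = p + 1
  General Blue's payoff to defend at Dawn: p·6 + (1−p)·0 = 6p
  p + 1 = 6p  ⇒  -5p = -1  ⇒  p = 1/5.
In a mixed equilibrium General Red is indifferent between attack at Dusk and attack at Dawn; this condition fixes q.
  General Red's expected payoff from attack at Dusk: q·6 + (1−q)·(-2) = 8q - 2
  General Red's expected payoff from attack at Dawn: q·0 + (1−q)·2 = -2q + 2
  8q - 2 = -2q + 2  ⇒  10q = 4  ⇒  q = 2/5.

p = 1/5, q = 2/5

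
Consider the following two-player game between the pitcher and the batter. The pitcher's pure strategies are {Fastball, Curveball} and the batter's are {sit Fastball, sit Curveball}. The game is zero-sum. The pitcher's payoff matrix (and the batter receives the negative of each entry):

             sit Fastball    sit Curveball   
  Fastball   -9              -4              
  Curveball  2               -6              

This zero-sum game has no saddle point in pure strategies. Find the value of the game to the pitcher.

In a mixed equilibrium the pitcher is indifferent between Fastball and Curveball; this condition fixes q.
  the pitcher's expected payoff from Fastball: q·(-9) + (1−q)·(-4) = -5q - 4
  the pitcher's expected payoff from Curveball: q·2 + (1−q)·(-6) = 8q - 6
  -5q - 4 = 8q - 6  ⇒  -13q = -2  ⇒  q = 2/13.
The value is the pitcher's expected payoff against this mix (using Fastball): (2/13)·(-9) + (11/13)·(-4) = -62/13.

v = -62/13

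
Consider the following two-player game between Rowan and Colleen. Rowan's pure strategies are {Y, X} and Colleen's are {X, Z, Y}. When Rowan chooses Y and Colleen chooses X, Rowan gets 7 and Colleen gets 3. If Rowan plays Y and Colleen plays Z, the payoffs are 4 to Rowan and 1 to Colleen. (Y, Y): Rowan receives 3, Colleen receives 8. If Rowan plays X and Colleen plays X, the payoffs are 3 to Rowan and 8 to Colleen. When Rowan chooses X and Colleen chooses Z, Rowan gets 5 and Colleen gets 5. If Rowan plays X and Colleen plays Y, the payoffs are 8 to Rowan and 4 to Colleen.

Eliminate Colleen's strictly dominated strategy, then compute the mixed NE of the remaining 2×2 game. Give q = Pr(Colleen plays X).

q = 5/9

Colleen's strategy Z is strictly dominated by X: 3 > 1 and 8 > 5. Eliminate Z.
For Rowan to be willing to mix, Rowan must be indifferent between Y and X, which pins down Colleen's mix.
  Rowan's payoff to Y: q·7 + (1−q)·3 = 4q + 3
  Rowan's payoff to X: q·3 + (1−q)·8 = -5q + 8
  4q + 3 = -5q + 8  ⇒  9q = 5  ⇒  q = 5/9.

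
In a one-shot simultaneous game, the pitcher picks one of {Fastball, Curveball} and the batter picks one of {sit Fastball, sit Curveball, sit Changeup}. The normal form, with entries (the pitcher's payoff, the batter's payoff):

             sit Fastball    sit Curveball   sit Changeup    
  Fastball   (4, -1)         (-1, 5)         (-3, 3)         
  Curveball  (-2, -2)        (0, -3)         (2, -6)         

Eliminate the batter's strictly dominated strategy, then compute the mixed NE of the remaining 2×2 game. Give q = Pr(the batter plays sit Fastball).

The batter's strategy sit Changeup is strictly dominated by sit Curveball: 5 > 3 and -3 > -6. Eliminate sit Changeup.
For the pitcher to be willing to mix, the pitcher must be indifferent between Fastball and Curveball, which pins down the batter's mix.
  the pitcher's expected payoff from Fastball: q·4 + (1−q)·(-1) = 5q - 1
  the pitcher's expected payoff from Curveball: q·(-2) + (1−q)·0 = -2q
  5q - 1 = -2q  ⇒  7q = 1  ⇒  q = 1/7.

q = 1/7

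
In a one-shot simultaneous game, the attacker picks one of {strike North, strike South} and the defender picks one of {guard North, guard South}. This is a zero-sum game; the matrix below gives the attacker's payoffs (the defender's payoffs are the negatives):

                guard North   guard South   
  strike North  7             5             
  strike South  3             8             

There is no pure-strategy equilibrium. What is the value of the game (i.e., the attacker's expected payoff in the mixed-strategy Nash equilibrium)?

v = 41/7

The attacker's indifference between strike North and strike South determines the defender's mixing probability q:
  the attacker's payoff from strike North: q·7 + (1−q)·5 = 2q + 5
  the attacker's payoff from strike South: q·3 + (1−q)·8 = -5q + 8
  2q + 5 = -5q + 8  ⇒  7q = 3  ⇒  q = 3/7.
The value is the attacker's expected payoff against this mix (using strike North): (3/7)·7 + (4/7)·5 = 41/7.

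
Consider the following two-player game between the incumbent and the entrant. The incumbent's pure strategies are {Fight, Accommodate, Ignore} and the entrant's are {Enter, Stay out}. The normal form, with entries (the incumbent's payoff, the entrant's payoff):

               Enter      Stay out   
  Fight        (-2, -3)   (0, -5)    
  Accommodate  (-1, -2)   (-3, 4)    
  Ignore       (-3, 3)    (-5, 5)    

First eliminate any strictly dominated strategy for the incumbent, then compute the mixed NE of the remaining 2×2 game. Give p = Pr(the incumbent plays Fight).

The incumbent's strategy Ignore is strictly dominated by Accommodate: -1 > -3 and -3 > -5. Eliminate Ignore.
In a mixed equilibrium the entrant is indifferent between Enter and Stay out; this condition fixes p.
  the entrant's payoff from Enter: p·(-3) + (1−p)·(-2) = -p - 2
  the entrant's payoff from Stay out: p·(-5) + (1−p)·4 = -9p + 4
  -p - 2 = -9p + 4  ⇒  8p = 6  ⇒  p = 3/4.

p = 3/4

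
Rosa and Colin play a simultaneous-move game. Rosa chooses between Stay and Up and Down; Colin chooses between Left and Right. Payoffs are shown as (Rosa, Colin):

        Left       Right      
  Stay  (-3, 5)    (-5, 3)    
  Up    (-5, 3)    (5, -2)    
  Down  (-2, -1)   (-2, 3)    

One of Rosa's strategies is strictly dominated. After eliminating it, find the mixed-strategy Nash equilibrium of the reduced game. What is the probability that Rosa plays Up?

p = 4/9

Rosa's strategy Stay is strictly dominated by Down: -2 > -3 and -2 > -5. Eliminate Stay.
Set Colin's expected payoff from Left equal to that from Right:
  Colin's expected payoff from Left: p·3 + (1−p)·(-1) = 4p - 1
  Colin's expected payoff from Right: p·(-2) + (1−p)·3 = -5p + 3
  4p - 1 = -5p + 3  ⇒  9p = 4  ⇒  p = 4/9.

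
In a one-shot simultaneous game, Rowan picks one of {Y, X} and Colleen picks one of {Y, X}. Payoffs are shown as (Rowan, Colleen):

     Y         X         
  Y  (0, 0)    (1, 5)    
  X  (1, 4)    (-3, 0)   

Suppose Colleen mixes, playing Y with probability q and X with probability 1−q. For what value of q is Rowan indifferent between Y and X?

Rowan's indifference between Y and X determines Colleen's mixing probability q:
  Rowan's expected payoff from Y: q·0 + (1−q)·1 = -q + 1
  Rowan's expected payoff from X: q·1 + (1−q)·(-3) = 4q - 3
  -q + 1 = 4q - 3  ⇒  -5q = -4  ⇒  q = 4/5.

q = 4/5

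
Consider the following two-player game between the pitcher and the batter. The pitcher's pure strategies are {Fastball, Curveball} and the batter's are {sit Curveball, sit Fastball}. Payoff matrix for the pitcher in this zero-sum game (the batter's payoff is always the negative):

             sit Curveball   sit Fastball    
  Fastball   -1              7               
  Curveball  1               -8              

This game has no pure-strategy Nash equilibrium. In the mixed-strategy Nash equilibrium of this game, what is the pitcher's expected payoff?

-1/17

Set the pitcher's expected payoff from Fastball equal to that from Curveball:
  the pitcher's payoff from Fastball: q·(-1) + (1−q)·7 = -8q + 7
  the pitcher's payoff from Curveball: q·1 + (1−q)·(-8) = 9q - 8
  -8q + 7 = 9q - 8  ⇒  -17q = -15  ⇒  q = 15/17.
At equilibrium the pitcher is indifferent across rows, so the pitcher's payoff equals the payoff from Fastball: (15/17)·(-1) + (2/17)·7 = -1/17.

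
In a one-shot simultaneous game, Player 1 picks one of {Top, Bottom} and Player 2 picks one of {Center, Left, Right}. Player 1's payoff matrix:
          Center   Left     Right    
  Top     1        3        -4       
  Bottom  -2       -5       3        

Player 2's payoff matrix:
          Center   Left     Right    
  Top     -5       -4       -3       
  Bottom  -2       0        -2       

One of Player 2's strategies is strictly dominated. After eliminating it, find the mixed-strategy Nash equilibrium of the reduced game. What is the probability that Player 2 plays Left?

q = 7/15

Player 2's strategy Center is strictly dominated by Left: -4 > -5 and 0 > -2. Eliminate Center.
For Player 1 to be willing to mix, Player 1 must be indifferent between Top and Bottom, which pins down Player 2's mix.
  Player 1's payoff to Top: q·3 + (1−q)·(-4) = 7q - 4
  Player 1's payoff to Bottom: q·(-5) + (1−q)·3 = -8q + 3
  7q - 4 = -8q + 3  ⇒  15q = 7  ⇒  q = 7/15.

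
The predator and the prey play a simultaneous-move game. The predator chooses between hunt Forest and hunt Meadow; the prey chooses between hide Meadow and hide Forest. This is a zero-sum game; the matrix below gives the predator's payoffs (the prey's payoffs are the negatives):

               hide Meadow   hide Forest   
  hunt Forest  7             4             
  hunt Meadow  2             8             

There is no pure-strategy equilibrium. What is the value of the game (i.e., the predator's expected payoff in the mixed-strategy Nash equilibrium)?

The predator's indifference between hunt Forest and hunt Meadow determines the prey's mixing probability q:
  the predator's expected payoff from hunt Forest: q·7 + (1−q)·4 = 3q + 4
  the predator's expected payoff from hunt Meadow: q·2 + (1−q)·8 = -6q + 8
  3q + 4 = -6q + 8  ⇒  9q = 4  ⇒  q = 4/9.
The value is the predator's expected payoff against this mix (using hunt Forest): (4/9)·7 + (5/9)·4 = 16/3.

v = 16/3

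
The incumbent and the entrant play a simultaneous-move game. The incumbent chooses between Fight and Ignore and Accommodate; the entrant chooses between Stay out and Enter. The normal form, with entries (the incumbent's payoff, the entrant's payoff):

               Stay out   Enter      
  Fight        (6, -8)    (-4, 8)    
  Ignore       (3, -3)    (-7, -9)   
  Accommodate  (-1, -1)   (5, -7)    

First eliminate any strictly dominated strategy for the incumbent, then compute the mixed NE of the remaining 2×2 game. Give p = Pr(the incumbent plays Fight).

The incumbent's strategy Ignore is strictly dominated by Fight: 6 > 3 and -4 > -7. Eliminate Ignore.
In a mixed equilibrium the entrant is indifferent between Stay out and Enter; this condition fixes p.
  the entrant's payoff from Stay out: p·(-8) + (1−p)·(-1) = -7p - 1
  the entrant's payoff from Enter: p·8 + (1−p)·(-7) = 15p - 7
  -7p - 1 = 15p - 7  ⇒  -22p = -6  ⇒  p = 3/11.

p = 3/11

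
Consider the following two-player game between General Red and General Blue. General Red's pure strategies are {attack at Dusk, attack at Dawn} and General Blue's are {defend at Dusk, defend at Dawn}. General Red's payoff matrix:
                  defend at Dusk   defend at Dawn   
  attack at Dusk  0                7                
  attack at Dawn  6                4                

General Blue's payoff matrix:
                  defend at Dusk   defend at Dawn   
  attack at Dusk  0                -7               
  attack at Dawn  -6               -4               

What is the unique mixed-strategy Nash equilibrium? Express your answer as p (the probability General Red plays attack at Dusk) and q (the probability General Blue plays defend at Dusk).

p = 2/9, q = 1/3

General Red's mix must leave General Blue indifferent between defend at Dusk and defend at Dawn.
  General Blue's expected payoff from defend at Dusk: p·0 + (1−p)·(-6) = 6p - 6
  General Blue's expected payoff from defend at Dawn: p·(-7) + (1−p)·(-4) = -3p - 4
  6p - 6 = -3p - 4  ⇒  9p = 2  ⇒  p = 2/9.
For General Red to be willing to mix, General Red must be indifferent between attack at Dusk and attack at Dawn, which pins down General Blue's mix.
  General Red's payoff from attack at Dusk: q·0 + (1−q)·7 = -7q + 7
  General Red's payoff from attack at Dawn: q·6 + (1−q)·4 = 2q + 4
  -7q + 7 = 2q + 4  ⇒  -9q = -3  ⇒  q = 1/3.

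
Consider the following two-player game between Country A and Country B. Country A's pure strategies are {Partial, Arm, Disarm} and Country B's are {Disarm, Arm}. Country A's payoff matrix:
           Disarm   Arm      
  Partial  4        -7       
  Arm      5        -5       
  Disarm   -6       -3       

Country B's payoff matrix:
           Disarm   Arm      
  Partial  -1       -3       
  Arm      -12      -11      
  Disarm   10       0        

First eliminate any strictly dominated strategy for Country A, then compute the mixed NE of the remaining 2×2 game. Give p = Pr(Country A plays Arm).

Country A's strategy Partial is strictly dominated by Arm: 5 > 4 and -5 > -7. Eliminate Partial.
Country A's mix must leave Country B indifferent between Disarm and Arm.
  Country B's expected payoff from Disarm: p·(-12) + (1−p)·10 = -22p + 10
  Country B's expected payoff from Arm: p·(-11) + (1−p)·0 = -11p
  -22p + 10 = -11p  ⇒  -11p = -10  ⇒  p = 10/11.

p = 10/11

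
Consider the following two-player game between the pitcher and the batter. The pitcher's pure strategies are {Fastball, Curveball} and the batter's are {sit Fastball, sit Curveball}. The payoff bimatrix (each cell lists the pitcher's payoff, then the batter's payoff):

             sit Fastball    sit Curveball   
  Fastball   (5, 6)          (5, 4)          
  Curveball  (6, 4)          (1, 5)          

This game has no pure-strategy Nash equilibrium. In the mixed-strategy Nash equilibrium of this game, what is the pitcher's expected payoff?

5

In a mixed equilibrium the pitcher is indifferent between Fastball and Curveball; this condition fixes q.
  the pitcher's payoff from Fastball: q·5 + (1−q)·5 = 5
  the pitcher's payoff from Curveball: q·6 + (1−q)·1 = 5q + 1
  5 = 5q + 1  ⇒  -5q = -4  ⇒  q = 4/5.
At equilibrium the pitcher is indifferent across rows, so the pitcher's payoff equals the payoff from Fastball: (4/5)·5 + (1/5)·5 = 5.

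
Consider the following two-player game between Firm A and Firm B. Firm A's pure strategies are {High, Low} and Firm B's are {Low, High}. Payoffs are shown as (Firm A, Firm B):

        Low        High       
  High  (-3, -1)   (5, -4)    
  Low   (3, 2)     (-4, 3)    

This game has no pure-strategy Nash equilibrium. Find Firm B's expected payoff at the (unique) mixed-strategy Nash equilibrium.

Firm B's indifference between Low and High determines Firm A's mixing probability p:
  Firm B's payoff from Low: p·(-1) + (1−p)·2 = -3p + 2
  Firm B's payoff from High: p·(-4) + (1−p)·3 = -7p + 3
  -3p + 2 = -7p + 3  ⇒  4p = 1  ⇒  p = 1/4.
At equilibrium Firm B is indifferent across columns, so Firm B's payoff equals the payoff from Low: (1/4)·(-1) + (3/4)·2 = 5/4.

5/4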